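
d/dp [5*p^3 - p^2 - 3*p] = 15*p^2 - 2*p - 3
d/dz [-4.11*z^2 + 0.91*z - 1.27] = 0.91 - 8.22*z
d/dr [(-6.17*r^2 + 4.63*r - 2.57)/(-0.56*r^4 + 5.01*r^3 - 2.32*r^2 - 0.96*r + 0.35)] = (-6.9104*r^5 + 38.6901*r^4 - 52.1494*r^3 + 55.2919*r^2 - 16.2438*r - 0.8467)/(0.3136*r^8 - 5.6112*r^7 + 27.6985*r^6 - 22.1712*r^5 - 4.6288*r^4 + 7.9614*r^3 - 0.7024*r^2 - 0.672*r + 0.1225)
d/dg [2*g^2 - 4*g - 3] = 4*g - 4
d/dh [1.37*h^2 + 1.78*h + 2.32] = 2.74*h + 1.78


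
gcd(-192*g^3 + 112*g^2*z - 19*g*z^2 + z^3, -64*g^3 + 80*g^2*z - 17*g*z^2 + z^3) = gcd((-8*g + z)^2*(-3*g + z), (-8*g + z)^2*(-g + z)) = 64*g^2 - 16*g*z + z^2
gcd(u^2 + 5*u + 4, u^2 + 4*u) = u + 4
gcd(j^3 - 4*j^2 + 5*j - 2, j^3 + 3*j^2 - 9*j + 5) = j^2 - 2*j + 1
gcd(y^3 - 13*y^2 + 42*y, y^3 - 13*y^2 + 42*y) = y^3 - 13*y^2 + 42*y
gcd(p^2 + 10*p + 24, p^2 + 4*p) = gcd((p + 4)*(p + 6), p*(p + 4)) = p + 4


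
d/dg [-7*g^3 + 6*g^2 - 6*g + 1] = -21*g^2 + 12*g - 6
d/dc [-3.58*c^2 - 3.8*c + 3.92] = -7.16*c - 3.8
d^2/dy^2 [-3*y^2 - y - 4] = -6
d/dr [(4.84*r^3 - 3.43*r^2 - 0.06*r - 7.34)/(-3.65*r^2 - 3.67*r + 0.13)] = (-17.666*r^4 - 35.5256*r^3 + 14.2567*r^2 - 54.4738*r - 26.9456)/(13.3225*r^4 + 26.791*r^3 + 12.5199*r^2 - 0.9542*r + 0.0169)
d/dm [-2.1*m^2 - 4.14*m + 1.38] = -4.2*m - 4.14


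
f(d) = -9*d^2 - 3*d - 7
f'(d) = -18*d - 3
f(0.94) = -17.77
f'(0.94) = -19.92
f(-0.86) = -11.08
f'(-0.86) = 12.48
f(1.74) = -39.47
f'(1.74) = -34.32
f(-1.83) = -31.65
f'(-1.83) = 29.94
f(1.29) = -25.85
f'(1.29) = -26.22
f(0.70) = -13.51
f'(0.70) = -15.60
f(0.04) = -7.13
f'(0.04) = -3.72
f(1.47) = -30.86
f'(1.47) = -29.46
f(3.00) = -97.00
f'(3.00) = -57.00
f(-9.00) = -709.00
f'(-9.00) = 159.00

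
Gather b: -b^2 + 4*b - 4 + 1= -b^2 + 4*b - 3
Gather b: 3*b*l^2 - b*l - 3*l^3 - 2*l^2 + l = b*(3*l^2 - l) - 3*l^3 - 2*l^2 + l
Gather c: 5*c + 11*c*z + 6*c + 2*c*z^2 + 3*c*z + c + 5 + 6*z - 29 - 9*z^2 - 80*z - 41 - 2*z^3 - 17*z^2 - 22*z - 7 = c*(2*z^2 + 14*z + 12) - 2*z^3 - 26*z^2 - 96*z - 72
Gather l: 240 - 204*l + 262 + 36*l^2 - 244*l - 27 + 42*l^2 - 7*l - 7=78*l^2 - 455*l + 468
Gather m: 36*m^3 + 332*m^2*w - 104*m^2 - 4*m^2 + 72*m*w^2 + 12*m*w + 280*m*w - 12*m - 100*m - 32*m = 36*m^3 + m^2*(332*w - 108) + m*(72*w^2 + 292*w - 144)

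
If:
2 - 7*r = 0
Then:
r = 2/7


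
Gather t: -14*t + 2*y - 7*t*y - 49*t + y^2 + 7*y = t*(-7*y - 63) + y^2 + 9*y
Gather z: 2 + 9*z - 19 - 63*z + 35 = 18 - 54*z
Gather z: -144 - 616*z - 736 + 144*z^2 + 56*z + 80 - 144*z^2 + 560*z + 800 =0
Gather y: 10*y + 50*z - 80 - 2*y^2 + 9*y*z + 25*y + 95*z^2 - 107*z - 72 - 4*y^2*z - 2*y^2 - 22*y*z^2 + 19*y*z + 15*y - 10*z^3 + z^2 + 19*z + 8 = y^2*(-4*z - 4) + y*(-22*z^2 + 28*z + 50) - 10*z^3 + 96*z^2 - 38*z - 144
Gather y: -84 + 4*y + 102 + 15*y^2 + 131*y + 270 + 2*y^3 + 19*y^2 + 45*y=2*y^3 + 34*y^2 + 180*y + 288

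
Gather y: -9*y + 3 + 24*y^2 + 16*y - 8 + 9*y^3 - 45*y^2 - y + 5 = 9*y^3 - 21*y^2 + 6*y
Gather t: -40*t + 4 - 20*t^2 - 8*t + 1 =-20*t^2 - 48*t + 5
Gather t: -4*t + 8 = 8 - 4*t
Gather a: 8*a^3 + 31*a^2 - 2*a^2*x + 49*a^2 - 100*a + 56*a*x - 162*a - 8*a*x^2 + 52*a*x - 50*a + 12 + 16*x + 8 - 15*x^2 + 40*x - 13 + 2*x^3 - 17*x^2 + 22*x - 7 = 8*a^3 + a^2*(80 - 2*x) + a*(-8*x^2 + 108*x - 312) + 2*x^3 - 32*x^2 + 78*x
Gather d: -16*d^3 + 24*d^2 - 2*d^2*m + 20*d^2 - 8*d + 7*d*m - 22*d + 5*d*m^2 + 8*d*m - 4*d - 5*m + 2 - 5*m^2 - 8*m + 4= -16*d^3 + d^2*(44 - 2*m) + d*(5*m^2 + 15*m - 34) - 5*m^2 - 13*m + 6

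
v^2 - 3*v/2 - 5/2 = (v - 5/2)*(v + 1)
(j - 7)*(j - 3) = j^2 - 10*j + 21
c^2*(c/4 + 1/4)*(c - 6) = c^4/4 - 5*c^3/4 - 3*c^2/2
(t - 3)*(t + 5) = t^2 + 2*t - 15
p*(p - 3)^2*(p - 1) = p^4 - 7*p^3 + 15*p^2 - 9*p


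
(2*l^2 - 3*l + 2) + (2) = 2*l^2 - 3*l + 4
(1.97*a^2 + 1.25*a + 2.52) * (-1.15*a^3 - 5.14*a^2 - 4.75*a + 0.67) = -2.2655*a^5 - 11.5633*a^4 - 18.6805*a^3 - 17.5704*a^2 - 11.1325*a + 1.6884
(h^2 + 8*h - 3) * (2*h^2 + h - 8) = 2*h^4 + 17*h^3 - 6*h^2 - 67*h + 24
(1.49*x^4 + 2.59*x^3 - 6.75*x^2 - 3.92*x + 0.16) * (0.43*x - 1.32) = 0.6407*x^5 - 0.8531*x^4 - 6.3213*x^3 + 7.2244*x^2 + 5.2432*x - 0.2112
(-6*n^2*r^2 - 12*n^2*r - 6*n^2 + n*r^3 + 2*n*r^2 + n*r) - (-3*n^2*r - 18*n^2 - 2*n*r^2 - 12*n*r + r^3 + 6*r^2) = -6*n^2*r^2 - 9*n^2*r + 12*n^2 + n*r^3 + 4*n*r^2 + 13*n*r - r^3 - 6*r^2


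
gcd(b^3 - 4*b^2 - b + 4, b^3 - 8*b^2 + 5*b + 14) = b + 1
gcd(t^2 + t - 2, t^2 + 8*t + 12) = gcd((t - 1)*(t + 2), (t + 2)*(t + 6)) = t + 2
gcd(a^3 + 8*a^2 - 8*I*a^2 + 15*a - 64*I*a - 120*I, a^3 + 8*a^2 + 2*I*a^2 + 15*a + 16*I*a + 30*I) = a^2 + 8*a + 15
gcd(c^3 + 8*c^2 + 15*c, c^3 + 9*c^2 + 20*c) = c^2 + 5*c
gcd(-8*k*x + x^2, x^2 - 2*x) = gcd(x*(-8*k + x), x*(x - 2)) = x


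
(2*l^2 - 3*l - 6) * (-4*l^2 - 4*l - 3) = -8*l^4 + 4*l^3 + 30*l^2 + 33*l + 18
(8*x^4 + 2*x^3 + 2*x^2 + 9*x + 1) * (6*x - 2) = 48*x^5 - 4*x^4 + 8*x^3 + 50*x^2 - 12*x - 2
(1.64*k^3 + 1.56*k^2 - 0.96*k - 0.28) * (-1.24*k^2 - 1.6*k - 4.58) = -2.0336*k^5 - 4.5584*k^4 - 8.8168*k^3 - 5.2616*k^2 + 4.8448*k + 1.2824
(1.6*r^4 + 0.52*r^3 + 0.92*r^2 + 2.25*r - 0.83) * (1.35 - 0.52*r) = -0.832*r^5 + 1.8896*r^4 + 0.2236*r^3 + 0.0720000000000003*r^2 + 3.4691*r - 1.1205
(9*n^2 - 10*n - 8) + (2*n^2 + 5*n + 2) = 11*n^2 - 5*n - 6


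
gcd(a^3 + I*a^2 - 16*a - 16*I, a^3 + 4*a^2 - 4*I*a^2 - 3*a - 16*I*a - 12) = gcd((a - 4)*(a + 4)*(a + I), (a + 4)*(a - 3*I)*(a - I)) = a + 4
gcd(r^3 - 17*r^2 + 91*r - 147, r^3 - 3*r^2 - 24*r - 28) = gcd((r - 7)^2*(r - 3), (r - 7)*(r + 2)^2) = r - 7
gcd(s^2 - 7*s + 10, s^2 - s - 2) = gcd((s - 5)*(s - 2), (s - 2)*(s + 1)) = s - 2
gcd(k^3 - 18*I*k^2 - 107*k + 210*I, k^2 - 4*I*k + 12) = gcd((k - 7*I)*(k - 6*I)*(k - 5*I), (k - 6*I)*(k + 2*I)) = k - 6*I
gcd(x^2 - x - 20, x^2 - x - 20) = x^2 - x - 20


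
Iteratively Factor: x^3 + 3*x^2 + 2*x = (x)*(x^2 + 3*x + 2) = x*(x + 2)*(x + 1)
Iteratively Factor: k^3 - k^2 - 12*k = (k)*(k^2 - k - 12) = k*(k + 3)*(k - 4)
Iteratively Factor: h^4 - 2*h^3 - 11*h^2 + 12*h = (h - 4)*(h^3 + 2*h^2 - 3*h) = (h - 4)*(h - 1)*(h^2 + 3*h) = h*(h - 4)*(h - 1)*(h + 3)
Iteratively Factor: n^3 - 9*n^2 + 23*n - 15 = (n - 3)*(n^2 - 6*n + 5) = (n - 3)*(n - 1)*(n - 5)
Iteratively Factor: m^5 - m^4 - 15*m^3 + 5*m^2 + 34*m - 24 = (m - 1)*(m^4 - 15*m^2 - 10*m + 24) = (m - 4)*(m - 1)*(m^3 + 4*m^2 + m - 6) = (m - 4)*(m - 1)*(m + 2)*(m^2 + 2*m - 3) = (m - 4)*(m - 1)^2*(m + 2)*(m + 3)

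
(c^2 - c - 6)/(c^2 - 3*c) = (c + 2)/c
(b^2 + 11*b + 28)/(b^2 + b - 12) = (b + 7)/(b - 3)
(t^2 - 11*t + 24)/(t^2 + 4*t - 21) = (t - 8)/(t + 7)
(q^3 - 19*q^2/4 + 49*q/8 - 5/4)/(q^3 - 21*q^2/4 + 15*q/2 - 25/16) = 2*(q - 2)/(2*q - 5)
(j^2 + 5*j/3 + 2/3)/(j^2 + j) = (j + 2/3)/j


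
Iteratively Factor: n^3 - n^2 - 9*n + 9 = (n - 3)*(n^2 + 2*n - 3) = (n - 3)*(n - 1)*(n + 3)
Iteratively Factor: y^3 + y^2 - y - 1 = (y + 1)*(y^2 - 1) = (y + 1)^2*(y - 1)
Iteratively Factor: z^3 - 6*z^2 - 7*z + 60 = (z + 3)*(z^2 - 9*z + 20) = (z - 5)*(z + 3)*(z - 4)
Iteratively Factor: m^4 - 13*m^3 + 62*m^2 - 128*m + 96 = (m - 2)*(m^3 - 11*m^2 + 40*m - 48) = (m - 4)*(m - 2)*(m^2 - 7*m + 12) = (m - 4)^2*(m - 2)*(m - 3)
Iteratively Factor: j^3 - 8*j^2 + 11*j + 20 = (j - 5)*(j^2 - 3*j - 4) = (j - 5)*(j - 4)*(j + 1)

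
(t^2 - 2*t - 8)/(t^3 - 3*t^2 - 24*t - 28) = (t - 4)/(t^2 - 5*t - 14)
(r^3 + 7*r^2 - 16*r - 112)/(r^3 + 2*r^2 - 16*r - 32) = (r + 7)/(r + 2)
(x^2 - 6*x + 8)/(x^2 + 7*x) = (x^2 - 6*x + 8)/(x*(x + 7))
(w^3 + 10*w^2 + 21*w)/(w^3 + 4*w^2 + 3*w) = (w + 7)/(w + 1)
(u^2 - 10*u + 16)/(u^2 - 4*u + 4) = (u - 8)/(u - 2)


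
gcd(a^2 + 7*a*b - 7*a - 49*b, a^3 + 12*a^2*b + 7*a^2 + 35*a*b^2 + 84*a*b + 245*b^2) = a + 7*b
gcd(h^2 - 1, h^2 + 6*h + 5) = h + 1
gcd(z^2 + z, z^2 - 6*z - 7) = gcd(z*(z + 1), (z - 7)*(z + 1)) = z + 1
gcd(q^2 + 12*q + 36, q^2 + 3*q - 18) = q + 6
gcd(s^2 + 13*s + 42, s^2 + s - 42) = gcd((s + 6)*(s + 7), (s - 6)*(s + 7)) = s + 7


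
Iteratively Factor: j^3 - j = (j + 1)*(j^2 - j) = (j - 1)*(j + 1)*(j)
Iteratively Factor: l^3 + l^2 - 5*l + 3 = (l - 1)*(l^2 + 2*l - 3) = (l - 1)^2*(l + 3)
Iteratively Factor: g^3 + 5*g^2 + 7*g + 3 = (g + 3)*(g^2 + 2*g + 1) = (g + 1)*(g + 3)*(g + 1)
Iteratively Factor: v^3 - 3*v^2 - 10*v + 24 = (v - 4)*(v^2 + v - 6) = (v - 4)*(v + 3)*(v - 2)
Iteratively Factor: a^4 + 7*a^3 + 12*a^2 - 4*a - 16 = (a + 2)*(a^3 + 5*a^2 + 2*a - 8) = (a - 1)*(a + 2)*(a^2 + 6*a + 8) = (a - 1)*(a + 2)^2*(a + 4)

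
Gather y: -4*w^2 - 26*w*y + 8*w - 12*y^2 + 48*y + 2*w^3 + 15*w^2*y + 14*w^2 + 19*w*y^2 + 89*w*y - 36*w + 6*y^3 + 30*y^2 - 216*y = 2*w^3 + 10*w^2 - 28*w + 6*y^3 + y^2*(19*w + 18) + y*(15*w^2 + 63*w - 168)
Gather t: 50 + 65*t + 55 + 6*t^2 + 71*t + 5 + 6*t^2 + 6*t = 12*t^2 + 142*t + 110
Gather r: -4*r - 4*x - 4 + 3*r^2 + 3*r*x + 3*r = 3*r^2 + r*(3*x - 1) - 4*x - 4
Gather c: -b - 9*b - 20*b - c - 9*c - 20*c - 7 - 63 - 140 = -30*b - 30*c - 210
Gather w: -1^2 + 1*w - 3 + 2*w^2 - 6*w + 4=2*w^2 - 5*w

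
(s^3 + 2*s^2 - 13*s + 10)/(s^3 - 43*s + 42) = (s^2 + 3*s - 10)/(s^2 + s - 42)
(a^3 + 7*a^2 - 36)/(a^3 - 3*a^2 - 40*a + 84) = (a + 3)/(a - 7)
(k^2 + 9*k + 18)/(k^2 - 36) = (k + 3)/(k - 6)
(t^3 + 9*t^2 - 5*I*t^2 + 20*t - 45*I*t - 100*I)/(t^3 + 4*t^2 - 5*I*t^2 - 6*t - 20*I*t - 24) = (t^2 + 5*t*(1 - I) - 25*I)/(t^2 - 5*I*t - 6)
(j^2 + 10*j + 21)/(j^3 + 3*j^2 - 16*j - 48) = (j + 7)/(j^2 - 16)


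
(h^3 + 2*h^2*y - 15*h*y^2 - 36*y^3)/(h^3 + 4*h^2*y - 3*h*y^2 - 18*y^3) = (-h + 4*y)/(-h + 2*y)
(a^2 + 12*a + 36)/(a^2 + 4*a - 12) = (a + 6)/(a - 2)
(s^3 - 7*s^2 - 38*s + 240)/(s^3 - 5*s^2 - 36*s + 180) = (s - 8)/(s - 6)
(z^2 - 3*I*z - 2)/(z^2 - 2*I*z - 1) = (z - 2*I)/(z - I)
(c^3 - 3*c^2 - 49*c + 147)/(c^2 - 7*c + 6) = (c^3 - 3*c^2 - 49*c + 147)/(c^2 - 7*c + 6)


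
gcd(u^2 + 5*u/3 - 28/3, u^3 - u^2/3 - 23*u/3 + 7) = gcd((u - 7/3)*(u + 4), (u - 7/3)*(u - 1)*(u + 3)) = u - 7/3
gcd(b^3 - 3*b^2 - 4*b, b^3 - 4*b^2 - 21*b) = b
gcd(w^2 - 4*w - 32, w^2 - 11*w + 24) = w - 8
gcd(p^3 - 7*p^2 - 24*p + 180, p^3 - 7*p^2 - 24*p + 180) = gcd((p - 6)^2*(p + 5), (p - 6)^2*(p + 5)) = p^3 - 7*p^2 - 24*p + 180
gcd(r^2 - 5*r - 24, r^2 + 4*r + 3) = r + 3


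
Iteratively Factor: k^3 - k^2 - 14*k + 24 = (k + 4)*(k^2 - 5*k + 6) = (k - 3)*(k + 4)*(k - 2)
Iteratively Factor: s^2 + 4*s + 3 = (s + 1)*(s + 3)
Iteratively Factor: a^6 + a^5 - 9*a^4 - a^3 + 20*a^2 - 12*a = (a)*(a^5 + a^4 - 9*a^3 - a^2 + 20*a - 12) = a*(a - 2)*(a^4 + 3*a^3 - 3*a^2 - 7*a + 6) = a*(a - 2)*(a + 3)*(a^3 - 3*a + 2) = a*(a - 2)*(a - 1)*(a + 3)*(a^2 + a - 2) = a*(a - 2)*(a - 1)*(a + 2)*(a + 3)*(a - 1)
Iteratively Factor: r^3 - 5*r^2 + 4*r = (r - 4)*(r^2 - r) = (r - 4)*(r - 1)*(r)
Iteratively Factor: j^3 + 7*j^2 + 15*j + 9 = (j + 3)*(j^2 + 4*j + 3) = (j + 3)^2*(j + 1)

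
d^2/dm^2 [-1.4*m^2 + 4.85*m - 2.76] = -2.80000000000000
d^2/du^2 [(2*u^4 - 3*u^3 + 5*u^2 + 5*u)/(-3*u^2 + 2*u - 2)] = 2*(-18*u^6 + 36*u^5 - 60*u^4 - 17*u^3 + 6*u^2 + 126*u - 40)/(27*u^6 - 54*u^5 + 90*u^4 - 80*u^3 + 60*u^2 - 24*u + 8)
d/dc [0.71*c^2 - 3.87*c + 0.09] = 1.42*c - 3.87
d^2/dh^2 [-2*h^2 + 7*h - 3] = -4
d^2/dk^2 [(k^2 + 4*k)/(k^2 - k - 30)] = 10*(k^3 + 18*k^2 + 72*k + 156)/(k^6 - 3*k^5 - 87*k^4 + 179*k^3 + 2610*k^2 - 2700*k - 27000)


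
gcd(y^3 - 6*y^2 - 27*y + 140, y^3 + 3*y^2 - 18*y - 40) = y^2 + y - 20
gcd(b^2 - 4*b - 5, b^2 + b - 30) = b - 5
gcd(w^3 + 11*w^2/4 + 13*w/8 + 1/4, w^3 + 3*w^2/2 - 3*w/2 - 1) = w^2 + 5*w/2 + 1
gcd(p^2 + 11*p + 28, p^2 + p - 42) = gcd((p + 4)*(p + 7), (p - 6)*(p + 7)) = p + 7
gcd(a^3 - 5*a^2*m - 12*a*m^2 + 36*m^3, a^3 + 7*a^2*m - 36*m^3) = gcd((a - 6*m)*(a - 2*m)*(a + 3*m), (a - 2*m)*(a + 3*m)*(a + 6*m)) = a^2 + a*m - 6*m^2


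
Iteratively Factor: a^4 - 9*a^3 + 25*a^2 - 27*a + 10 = (a - 5)*(a^3 - 4*a^2 + 5*a - 2) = (a - 5)*(a - 1)*(a^2 - 3*a + 2) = (a - 5)*(a - 1)^2*(a - 2)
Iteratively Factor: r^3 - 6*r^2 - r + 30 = (r + 2)*(r^2 - 8*r + 15) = (r - 5)*(r + 2)*(r - 3)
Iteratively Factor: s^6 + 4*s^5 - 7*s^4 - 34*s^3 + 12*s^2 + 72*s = (s + 3)*(s^5 + s^4 - 10*s^3 - 4*s^2 + 24*s) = (s + 3)^2*(s^4 - 2*s^3 - 4*s^2 + 8*s) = (s - 2)*(s + 3)^2*(s^3 - 4*s) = (s - 2)*(s + 2)*(s + 3)^2*(s^2 - 2*s) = s*(s - 2)*(s + 2)*(s + 3)^2*(s - 2)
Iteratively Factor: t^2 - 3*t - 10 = (t + 2)*(t - 5)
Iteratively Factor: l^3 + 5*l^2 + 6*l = (l)*(l^2 + 5*l + 6) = l*(l + 3)*(l + 2)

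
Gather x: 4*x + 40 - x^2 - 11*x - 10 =-x^2 - 7*x + 30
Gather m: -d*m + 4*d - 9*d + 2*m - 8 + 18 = -5*d + m*(2 - d) + 10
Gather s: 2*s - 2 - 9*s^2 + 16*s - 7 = -9*s^2 + 18*s - 9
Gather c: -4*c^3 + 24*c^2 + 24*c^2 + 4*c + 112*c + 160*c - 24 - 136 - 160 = -4*c^3 + 48*c^2 + 276*c - 320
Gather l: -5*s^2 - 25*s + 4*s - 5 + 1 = -5*s^2 - 21*s - 4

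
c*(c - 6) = c^2 - 6*c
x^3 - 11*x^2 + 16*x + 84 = (x - 7)*(x - 6)*(x + 2)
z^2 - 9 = (z - 3)*(z + 3)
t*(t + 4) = t^2 + 4*t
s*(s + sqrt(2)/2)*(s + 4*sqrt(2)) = s^3 + 9*sqrt(2)*s^2/2 + 4*s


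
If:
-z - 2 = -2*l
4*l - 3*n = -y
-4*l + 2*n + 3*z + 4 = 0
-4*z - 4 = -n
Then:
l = 5/9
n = 4/9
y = -8/9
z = -8/9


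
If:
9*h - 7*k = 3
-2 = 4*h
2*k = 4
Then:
No Solution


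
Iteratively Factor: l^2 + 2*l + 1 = (l + 1)*(l + 1)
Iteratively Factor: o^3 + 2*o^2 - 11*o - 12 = (o + 4)*(o^2 - 2*o - 3) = (o + 1)*(o + 4)*(o - 3)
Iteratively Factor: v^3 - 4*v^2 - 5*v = (v)*(v^2 - 4*v - 5) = v*(v - 5)*(v + 1)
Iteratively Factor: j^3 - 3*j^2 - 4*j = (j)*(j^2 - 3*j - 4) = j*(j + 1)*(j - 4)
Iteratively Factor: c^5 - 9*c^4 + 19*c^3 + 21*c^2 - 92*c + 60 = (c + 2)*(c^4 - 11*c^3 + 41*c^2 - 61*c + 30) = (c - 3)*(c + 2)*(c^3 - 8*c^2 + 17*c - 10) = (c - 3)*(c - 1)*(c + 2)*(c^2 - 7*c + 10) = (c - 3)*(c - 2)*(c - 1)*(c + 2)*(c - 5)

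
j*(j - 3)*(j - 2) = j^3 - 5*j^2 + 6*j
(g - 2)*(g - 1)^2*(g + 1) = g^4 - 3*g^3 + g^2 + 3*g - 2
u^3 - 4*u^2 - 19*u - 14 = (u - 7)*(u + 1)*(u + 2)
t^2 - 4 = (t - 2)*(t + 2)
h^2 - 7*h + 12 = (h - 4)*(h - 3)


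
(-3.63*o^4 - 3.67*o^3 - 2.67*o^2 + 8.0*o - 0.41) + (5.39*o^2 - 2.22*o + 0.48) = -3.63*o^4 - 3.67*o^3 + 2.72*o^2 + 5.78*o + 0.07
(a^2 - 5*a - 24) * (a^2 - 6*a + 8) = a^4 - 11*a^3 + 14*a^2 + 104*a - 192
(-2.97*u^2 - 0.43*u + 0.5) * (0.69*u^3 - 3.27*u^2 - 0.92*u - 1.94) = -2.0493*u^5 + 9.4152*u^4 + 4.4835*u^3 + 4.5224*u^2 + 0.3742*u - 0.97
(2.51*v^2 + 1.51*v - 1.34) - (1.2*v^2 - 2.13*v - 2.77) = 1.31*v^2 + 3.64*v + 1.43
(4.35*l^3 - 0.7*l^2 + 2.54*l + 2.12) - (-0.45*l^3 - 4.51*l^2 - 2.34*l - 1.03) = 4.8*l^3 + 3.81*l^2 + 4.88*l + 3.15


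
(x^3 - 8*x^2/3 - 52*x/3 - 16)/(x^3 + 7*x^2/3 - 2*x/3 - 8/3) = (x - 6)/(x - 1)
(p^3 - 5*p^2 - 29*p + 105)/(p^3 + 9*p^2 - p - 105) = (p - 7)/(p + 7)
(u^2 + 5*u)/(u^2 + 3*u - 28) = u*(u + 5)/(u^2 + 3*u - 28)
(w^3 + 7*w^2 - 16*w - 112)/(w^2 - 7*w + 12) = (w^2 + 11*w + 28)/(w - 3)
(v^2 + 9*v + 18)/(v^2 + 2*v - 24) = (v + 3)/(v - 4)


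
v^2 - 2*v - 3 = (v - 3)*(v + 1)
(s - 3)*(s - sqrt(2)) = s^2 - 3*s - sqrt(2)*s + 3*sqrt(2)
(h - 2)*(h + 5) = h^2 + 3*h - 10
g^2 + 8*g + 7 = (g + 1)*(g + 7)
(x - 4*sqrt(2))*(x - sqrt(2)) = x^2 - 5*sqrt(2)*x + 8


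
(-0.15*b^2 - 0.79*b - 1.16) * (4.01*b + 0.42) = -0.6015*b^3 - 3.2309*b^2 - 4.9834*b - 0.4872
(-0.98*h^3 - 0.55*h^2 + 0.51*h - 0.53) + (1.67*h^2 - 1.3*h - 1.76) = -0.98*h^3 + 1.12*h^2 - 0.79*h - 2.29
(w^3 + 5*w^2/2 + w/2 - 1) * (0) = 0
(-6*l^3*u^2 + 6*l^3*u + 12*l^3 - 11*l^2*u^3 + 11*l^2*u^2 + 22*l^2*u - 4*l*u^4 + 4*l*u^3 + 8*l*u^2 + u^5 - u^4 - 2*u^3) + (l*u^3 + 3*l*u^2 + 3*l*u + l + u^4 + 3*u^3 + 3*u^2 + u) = -6*l^3*u^2 + 6*l^3*u + 12*l^3 - 11*l^2*u^3 + 11*l^2*u^2 + 22*l^2*u - 4*l*u^4 + 5*l*u^3 + 11*l*u^2 + 3*l*u + l + u^5 + u^3 + 3*u^2 + u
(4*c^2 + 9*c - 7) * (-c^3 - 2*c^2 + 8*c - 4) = -4*c^5 - 17*c^4 + 21*c^3 + 70*c^2 - 92*c + 28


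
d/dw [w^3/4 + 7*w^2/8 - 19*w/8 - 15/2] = 3*w^2/4 + 7*w/4 - 19/8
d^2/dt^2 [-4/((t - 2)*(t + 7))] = 8*(-(t - 2)^2 - (t - 2)*(t + 7) - (t + 7)^2)/((t - 2)^3*(t + 7)^3)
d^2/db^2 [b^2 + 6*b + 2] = 2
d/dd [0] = 0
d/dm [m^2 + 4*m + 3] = 2*m + 4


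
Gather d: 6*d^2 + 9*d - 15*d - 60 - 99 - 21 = 6*d^2 - 6*d - 180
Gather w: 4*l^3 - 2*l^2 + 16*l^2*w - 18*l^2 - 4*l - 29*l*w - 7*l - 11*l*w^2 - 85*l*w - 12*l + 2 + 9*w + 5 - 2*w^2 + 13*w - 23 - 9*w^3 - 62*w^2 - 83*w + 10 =4*l^3 - 20*l^2 - 23*l - 9*w^3 + w^2*(-11*l - 64) + w*(16*l^2 - 114*l - 61) - 6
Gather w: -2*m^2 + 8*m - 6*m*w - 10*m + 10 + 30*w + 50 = -2*m^2 - 2*m + w*(30 - 6*m) + 60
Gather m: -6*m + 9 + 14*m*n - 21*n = m*(14*n - 6) - 21*n + 9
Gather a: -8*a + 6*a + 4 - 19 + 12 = -2*a - 3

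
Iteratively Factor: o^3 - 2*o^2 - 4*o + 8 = (o - 2)*(o^2 - 4) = (o - 2)^2*(o + 2)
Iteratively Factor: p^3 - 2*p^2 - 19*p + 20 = (p - 5)*(p^2 + 3*p - 4) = (p - 5)*(p + 4)*(p - 1)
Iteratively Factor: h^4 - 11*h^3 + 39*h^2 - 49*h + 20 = (h - 1)*(h^3 - 10*h^2 + 29*h - 20) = (h - 5)*(h - 1)*(h^2 - 5*h + 4) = (h - 5)*(h - 4)*(h - 1)*(h - 1)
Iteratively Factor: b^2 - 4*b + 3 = (b - 1)*(b - 3)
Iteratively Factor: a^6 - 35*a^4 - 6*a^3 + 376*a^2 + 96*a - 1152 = (a - 4)*(a^5 + 4*a^4 - 19*a^3 - 82*a^2 + 48*a + 288) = (a - 4)*(a + 3)*(a^4 + a^3 - 22*a^2 - 16*a + 96) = (a - 4)*(a - 2)*(a + 3)*(a^3 + 3*a^2 - 16*a - 48) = (a - 4)^2*(a - 2)*(a + 3)*(a^2 + 7*a + 12) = (a - 4)^2*(a - 2)*(a + 3)^2*(a + 4)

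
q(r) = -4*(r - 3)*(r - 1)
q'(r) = 16 - 8*r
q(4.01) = -12.16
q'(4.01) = -16.08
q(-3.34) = -110.06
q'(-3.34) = 42.72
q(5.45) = -43.61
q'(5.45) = -27.60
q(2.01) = 4.00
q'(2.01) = -0.08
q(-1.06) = -33.45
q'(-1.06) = 24.48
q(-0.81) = -27.58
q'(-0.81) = 22.48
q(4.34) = -17.90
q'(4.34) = -18.72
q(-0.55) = -22.01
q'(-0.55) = 20.40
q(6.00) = -60.00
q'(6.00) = -32.00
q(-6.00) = -252.00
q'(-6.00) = 64.00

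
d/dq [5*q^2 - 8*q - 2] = 10*q - 8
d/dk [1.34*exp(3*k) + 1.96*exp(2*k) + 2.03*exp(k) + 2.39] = (4.02*exp(2*k) + 3.92*exp(k) + 2.03)*exp(k)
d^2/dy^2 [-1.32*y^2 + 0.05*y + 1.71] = -2.64000000000000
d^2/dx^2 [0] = 0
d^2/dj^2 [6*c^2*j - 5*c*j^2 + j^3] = -10*c + 6*j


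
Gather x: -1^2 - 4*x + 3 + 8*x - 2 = 4*x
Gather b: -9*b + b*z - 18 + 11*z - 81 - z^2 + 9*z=b*(z - 9) - z^2 + 20*z - 99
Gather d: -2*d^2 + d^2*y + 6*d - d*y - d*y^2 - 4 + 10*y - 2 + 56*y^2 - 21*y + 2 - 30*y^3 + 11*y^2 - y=d^2*(y - 2) + d*(-y^2 - y + 6) - 30*y^3 + 67*y^2 - 12*y - 4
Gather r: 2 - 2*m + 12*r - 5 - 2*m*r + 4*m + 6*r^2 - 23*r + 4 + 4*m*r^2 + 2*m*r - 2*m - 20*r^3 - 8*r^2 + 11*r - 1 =-20*r^3 + r^2*(4*m - 2)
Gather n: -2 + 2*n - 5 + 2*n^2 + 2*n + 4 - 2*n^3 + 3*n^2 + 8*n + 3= -2*n^3 + 5*n^2 + 12*n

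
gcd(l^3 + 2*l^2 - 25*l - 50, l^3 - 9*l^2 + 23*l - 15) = l - 5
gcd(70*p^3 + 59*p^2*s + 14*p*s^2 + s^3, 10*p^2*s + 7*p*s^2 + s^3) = 10*p^2 + 7*p*s + s^2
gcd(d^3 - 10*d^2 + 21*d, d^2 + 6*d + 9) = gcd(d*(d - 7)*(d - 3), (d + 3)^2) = 1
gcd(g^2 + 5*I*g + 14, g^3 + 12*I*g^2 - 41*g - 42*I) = g + 7*I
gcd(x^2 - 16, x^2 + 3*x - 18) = 1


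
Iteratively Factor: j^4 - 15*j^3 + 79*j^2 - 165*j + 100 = (j - 1)*(j^3 - 14*j^2 + 65*j - 100) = (j - 4)*(j - 1)*(j^2 - 10*j + 25) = (j - 5)*(j - 4)*(j - 1)*(j - 5)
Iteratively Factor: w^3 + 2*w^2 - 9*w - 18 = (w + 2)*(w^2 - 9) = (w - 3)*(w + 2)*(w + 3)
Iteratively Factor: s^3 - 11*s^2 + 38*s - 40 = (s - 2)*(s^2 - 9*s + 20) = (s - 4)*(s - 2)*(s - 5)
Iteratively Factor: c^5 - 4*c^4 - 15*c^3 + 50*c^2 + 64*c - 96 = (c - 1)*(c^4 - 3*c^3 - 18*c^2 + 32*c + 96) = (c - 1)*(c + 3)*(c^3 - 6*c^2 + 32) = (c - 1)*(c + 2)*(c + 3)*(c^2 - 8*c + 16) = (c - 4)*(c - 1)*(c + 2)*(c + 3)*(c - 4)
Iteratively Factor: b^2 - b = (b)*(b - 1)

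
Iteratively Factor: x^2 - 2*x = (x - 2)*(x)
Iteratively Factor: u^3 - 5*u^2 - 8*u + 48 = (u - 4)*(u^2 - u - 12) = (u - 4)^2*(u + 3)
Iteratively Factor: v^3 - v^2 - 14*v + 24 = (v - 3)*(v^2 + 2*v - 8) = (v - 3)*(v + 4)*(v - 2)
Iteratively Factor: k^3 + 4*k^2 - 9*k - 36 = (k + 4)*(k^2 - 9) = (k + 3)*(k + 4)*(k - 3)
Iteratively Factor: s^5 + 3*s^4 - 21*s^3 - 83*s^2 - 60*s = (s + 3)*(s^4 - 21*s^2 - 20*s) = (s - 5)*(s + 3)*(s^3 + 5*s^2 + 4*s) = (s - 5)*(s + 3)*(s + 4)*(s^2 + s) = (s - 5)*(s + 1)*(s + 3)*(s + 4)*(s)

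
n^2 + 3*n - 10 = (n - 2)*(n + 5)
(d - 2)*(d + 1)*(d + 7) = d^3 + 6*d^2 - 9*d - 14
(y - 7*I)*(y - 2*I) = y^2 - 9*I*y - 14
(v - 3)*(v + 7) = v^2 + 4*v - 21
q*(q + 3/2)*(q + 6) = q^3 + 15*q^2/2 + 9*q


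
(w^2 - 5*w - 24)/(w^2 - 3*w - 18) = (w - 8)/(w - 6)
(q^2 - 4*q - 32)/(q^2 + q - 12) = (q - 8)/(q - 3)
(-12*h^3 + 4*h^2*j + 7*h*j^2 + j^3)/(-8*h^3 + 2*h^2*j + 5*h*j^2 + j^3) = (6*h + j)/(4*h + j)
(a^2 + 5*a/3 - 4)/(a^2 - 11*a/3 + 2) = (3*a^2 + 5*a - 12)/(3*a^2 - 11*a + 6)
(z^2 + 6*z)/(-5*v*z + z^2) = (z + 6)/(-5*v + z)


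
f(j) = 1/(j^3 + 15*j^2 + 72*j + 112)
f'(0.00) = -0.00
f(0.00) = 0.01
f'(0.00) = -0.00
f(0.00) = 0.01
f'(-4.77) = 1.63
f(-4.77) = 0.76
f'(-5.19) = 0.44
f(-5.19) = 0.39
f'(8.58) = -0.00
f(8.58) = 0.00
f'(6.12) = -0.00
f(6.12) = 0.00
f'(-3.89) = -491.71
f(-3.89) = 26.57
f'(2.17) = -0.00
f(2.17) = 0.00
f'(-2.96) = -0.50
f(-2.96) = 0.23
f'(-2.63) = -0.21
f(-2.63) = 0.12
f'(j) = (-3*j^2 - 30*j - 72)/(j^3 + 15*j^2 + 72*j + 112)^2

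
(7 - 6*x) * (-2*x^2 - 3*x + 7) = 12*x^3 + 4*x^2 - 63*x + 49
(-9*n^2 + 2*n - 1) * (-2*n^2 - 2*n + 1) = 18*n^4 + 14*n^3 - 11*n^2 + 4*n - 1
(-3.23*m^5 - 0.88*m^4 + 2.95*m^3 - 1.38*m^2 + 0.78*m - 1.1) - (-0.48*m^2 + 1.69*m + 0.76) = -3.23*m^5 - 0.88*m^4 + 2.95*m^3 - 0.9*m^2 - 0.91*m - 1.86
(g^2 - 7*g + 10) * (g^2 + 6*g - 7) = g^4 - g^3 - 39*g^2 + 109*g - 70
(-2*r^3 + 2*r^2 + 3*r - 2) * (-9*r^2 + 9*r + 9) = 18*r^5 - 36*r^4 - 27*r^3 + 63*r^2 + 9*r - 18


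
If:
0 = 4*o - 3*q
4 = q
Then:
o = 3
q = 4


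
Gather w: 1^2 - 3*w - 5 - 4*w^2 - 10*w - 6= -4*w^2 - 13*w - 10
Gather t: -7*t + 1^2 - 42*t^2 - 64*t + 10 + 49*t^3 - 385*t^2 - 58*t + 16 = 49*t^3 - 427*t^2 - 129*t + 27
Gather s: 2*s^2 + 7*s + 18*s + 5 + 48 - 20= 2*s^2 + 25*s + 33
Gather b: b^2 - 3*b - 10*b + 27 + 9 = b^2 - 13*b + 36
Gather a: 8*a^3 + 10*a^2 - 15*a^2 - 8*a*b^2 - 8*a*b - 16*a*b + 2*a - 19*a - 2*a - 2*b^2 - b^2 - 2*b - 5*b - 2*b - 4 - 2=8*a^3 - 5*a^2 + a*(-8*b^2 - 24*b - 19) - 3*b^2 - 9*b - 6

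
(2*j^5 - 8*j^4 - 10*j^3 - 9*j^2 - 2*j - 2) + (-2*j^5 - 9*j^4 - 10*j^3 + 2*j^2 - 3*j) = -17*j^4 - 20*j^3 - 7*j^2 - 5*j - 2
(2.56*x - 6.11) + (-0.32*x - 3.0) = 2.24*x - 9.11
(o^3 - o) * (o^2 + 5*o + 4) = o^5 + 5*o^4 + 3*o^3 - 5*o^2 - 4*o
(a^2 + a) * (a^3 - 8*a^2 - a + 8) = a^5 - 7*a^4 - 9*a^3 + 7*a^2 + 8*a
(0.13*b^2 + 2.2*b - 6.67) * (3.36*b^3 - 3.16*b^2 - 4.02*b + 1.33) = 0.4368*b^5 + 6.9812*b^4 - 29.8858*b^3 + 12.4061*b^2 + 29.7394*b - 8.8711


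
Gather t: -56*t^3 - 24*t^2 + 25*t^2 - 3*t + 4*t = -56*t^3 + t^2 + t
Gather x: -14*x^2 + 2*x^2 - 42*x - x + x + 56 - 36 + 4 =-12*x^2 - 42*x + 24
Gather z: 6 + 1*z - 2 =z + 4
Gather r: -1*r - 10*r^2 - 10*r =-10*r^2 - 11*r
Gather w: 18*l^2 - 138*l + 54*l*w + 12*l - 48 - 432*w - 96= 18*l^2 - 126*l + w*(54*l - 432) - 144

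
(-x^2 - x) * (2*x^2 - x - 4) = -2*x^4 - x^3 + 5*x^2 + 4*x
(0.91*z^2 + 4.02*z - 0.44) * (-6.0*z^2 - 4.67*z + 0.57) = -5.46*z^4 - 28.3697*z^3 - 15.6147*z^2 + 4.3462*z - 0.2508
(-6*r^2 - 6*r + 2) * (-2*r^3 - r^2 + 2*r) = 12*r^5 + 18*r^4 - 10*r^3 - 14*r^2 + 4*r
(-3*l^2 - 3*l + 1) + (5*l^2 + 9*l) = 2*l^2 + 6*l + 1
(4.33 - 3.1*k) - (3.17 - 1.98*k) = 1.16 - 1.12*k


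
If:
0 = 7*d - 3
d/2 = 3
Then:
No Solution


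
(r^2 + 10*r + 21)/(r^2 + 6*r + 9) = (r + 7)/(r + 3)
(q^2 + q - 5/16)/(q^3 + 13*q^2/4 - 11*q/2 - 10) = (q - 1/4)/(q^2 + 2*q - 8)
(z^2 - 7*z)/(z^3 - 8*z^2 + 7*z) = 1/(z - 1)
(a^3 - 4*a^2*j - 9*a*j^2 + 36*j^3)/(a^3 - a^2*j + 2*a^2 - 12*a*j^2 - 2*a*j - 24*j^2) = (a - 3*j)/(a + 2)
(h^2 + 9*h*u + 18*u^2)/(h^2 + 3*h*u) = (h + 6*u)/h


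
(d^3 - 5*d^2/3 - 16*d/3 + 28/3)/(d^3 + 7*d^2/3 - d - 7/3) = (d^2 - 4*d + 4)/(d^2 - 1)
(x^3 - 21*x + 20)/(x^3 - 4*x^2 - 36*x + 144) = (x^2 + 4*x - 5)/(x^2 - 36)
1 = 1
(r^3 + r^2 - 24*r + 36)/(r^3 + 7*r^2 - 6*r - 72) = (r - 2)/(r + 4)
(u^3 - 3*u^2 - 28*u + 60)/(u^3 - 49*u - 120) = (u^2 - 8*u + 12)/(u^2 - 5*u - 24)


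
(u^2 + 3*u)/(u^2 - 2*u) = (u + 3)/(u - 2)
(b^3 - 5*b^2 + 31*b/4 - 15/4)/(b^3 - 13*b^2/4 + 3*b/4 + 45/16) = 4*(b - 1)/(4*b + 3)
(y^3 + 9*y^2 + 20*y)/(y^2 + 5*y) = y + 4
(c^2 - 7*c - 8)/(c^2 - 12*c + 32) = (c + 1)/(c - 4)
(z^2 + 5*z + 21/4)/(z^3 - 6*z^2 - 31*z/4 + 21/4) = (2*z + 7)/(2*z^2 - 15*z + 7)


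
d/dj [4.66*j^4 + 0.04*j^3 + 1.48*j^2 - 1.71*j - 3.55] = 18.64*j^3 + 0.12*j^2 + 2.96*j - 1.71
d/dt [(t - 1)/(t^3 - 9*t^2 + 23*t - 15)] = 2*(4 - t)/(t^4 - 16*t^3 + 94*t^2 - 240*t + 225)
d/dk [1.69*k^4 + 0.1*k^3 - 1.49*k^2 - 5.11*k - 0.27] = 6.76*k^3 + 0.3*k^2 - 2.98*k - 5.11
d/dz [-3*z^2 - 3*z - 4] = -6*z - 3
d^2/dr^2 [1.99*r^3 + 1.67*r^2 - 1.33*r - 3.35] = 11.94*r + 3.34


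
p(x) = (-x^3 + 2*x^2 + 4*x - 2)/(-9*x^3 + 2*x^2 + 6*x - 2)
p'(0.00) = 1.00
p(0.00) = 1.00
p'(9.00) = 0.00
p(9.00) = 0.08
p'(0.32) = 56.27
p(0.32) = 3.22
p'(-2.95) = -0.01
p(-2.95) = 0.13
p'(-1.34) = -0.73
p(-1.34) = -0.09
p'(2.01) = 0.19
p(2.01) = -0.11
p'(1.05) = 2.90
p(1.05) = -0.83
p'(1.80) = 0.27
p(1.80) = -0.16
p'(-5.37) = 0.00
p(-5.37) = 0.13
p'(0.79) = 61.24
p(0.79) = -4.26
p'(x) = (-3*x^2 + 4*x + 4)/(-9*x^3 + 2*x^2 + 6*x - 2) + (27*x^2 - 4*x - 6)*(-x^3 + 2*x^2 + 4*x - 2)/(-9*x^3 + 2*x^2 + 6*x - 2)^2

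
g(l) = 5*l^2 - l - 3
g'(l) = 10*l - 1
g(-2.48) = 30.23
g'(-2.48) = -25.80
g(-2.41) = 28.45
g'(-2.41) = -25.10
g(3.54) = 56.12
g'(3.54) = 34.40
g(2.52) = 26.23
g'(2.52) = 24.20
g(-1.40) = 8.20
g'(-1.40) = -15.00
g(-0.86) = 1.56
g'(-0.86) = -9.60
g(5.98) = 169.82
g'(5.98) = 58.80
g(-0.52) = -1.13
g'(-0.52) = -6.20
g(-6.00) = 183.00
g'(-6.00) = -61.00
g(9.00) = 393.00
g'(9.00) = 89.00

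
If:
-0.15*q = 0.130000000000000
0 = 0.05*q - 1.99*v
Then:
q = -0.87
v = -0.02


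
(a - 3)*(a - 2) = a^2 - 5*a + 6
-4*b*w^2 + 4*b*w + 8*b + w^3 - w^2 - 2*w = (-4*b + w)*(w - 2)*(w + 1)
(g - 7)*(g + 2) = g^2 - 5*g - 14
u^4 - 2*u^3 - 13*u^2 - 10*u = u*(u - 5)*(u + 1)*(u + 2)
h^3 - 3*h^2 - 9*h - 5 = (h - 5)*(h + 1)^2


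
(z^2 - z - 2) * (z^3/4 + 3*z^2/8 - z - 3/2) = z^5/4 + z^4/8 - 15*z^3/8 - 5*z^2/4 + 7*z/2 + 3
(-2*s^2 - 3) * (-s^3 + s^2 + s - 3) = 2*s^5 - 2*s^4 + s^3 + 3*s^2 - 3*s + 9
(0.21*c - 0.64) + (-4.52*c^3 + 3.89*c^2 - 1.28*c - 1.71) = -4.52*c^3 + 3.89*c^2 - 1.07*c - 2.35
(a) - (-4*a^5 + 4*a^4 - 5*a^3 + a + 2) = 4*a^5 - 4*a^4 + 5*a^3 - 2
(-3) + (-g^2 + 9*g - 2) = -g^2 + 9*g - 5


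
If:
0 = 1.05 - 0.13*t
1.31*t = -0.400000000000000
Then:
No Solution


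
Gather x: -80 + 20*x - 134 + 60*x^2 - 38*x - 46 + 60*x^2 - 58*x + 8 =120*x^2 - 76*x - 252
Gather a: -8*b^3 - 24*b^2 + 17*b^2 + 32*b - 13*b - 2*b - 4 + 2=-8*b^3 - 7*b^2 + 17*b - 2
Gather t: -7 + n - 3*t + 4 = n - 3*t - 3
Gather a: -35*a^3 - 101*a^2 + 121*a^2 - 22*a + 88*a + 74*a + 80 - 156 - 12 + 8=-35*a^3 + 20*a^2 + 140*a - 80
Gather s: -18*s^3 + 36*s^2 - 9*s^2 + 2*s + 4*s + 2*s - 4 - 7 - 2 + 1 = -18*s^3 + 27*s^2 + 8*s - 12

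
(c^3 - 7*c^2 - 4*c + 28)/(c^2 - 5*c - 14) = c - 2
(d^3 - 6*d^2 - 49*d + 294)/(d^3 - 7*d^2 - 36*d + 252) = (d + 7)/(d + 6)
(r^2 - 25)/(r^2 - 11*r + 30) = (r + 5)/(r - 6)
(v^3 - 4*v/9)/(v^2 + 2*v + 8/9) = v*(3*v - 2)/(3*v + 4)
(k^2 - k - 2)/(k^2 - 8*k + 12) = (k + 1)/(k - 6)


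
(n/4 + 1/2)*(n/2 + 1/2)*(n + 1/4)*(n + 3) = n^4/8 + 25*n^3/32 + 25*n^2/16 + 35*n/32 + 3/16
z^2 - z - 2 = (z - 2)*(z + 1)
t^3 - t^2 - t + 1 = (t - 1)^2*(t + 1)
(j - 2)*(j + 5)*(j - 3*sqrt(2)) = j^3 - 3*sqrt(2)*j^2 + 3*j^2 - 9*sqrt(2)*j - 10*j + 30*sqrt(2)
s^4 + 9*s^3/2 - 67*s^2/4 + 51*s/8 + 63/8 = (s - 3/2)^2*(s + 1/2)*(s + 7)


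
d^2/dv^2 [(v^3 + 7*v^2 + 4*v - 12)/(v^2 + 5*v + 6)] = -24/(v^3 + 9*v^2 + 27*v + 27)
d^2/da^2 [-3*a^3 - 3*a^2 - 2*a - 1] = -18*a - 6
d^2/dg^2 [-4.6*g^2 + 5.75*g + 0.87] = -9.20000000000000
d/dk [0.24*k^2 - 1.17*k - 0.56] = 0.48*k - 1.17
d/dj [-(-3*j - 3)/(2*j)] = -3/(2*j^2)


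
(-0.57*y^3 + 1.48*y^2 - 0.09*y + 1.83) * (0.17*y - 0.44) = -0.0969*y^4 + 0.5024*y^3 - 0.6665*y^2 + 0.3507*y - 0.8052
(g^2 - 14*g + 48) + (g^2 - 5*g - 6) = 2*g^2 - 19*g + 42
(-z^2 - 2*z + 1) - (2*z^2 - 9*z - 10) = -3*z^2 + 7*z + 11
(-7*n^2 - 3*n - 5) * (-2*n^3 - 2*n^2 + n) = 14*n^5 + 20*n^4 + 9*n^3 + 7*n^2 - 5*n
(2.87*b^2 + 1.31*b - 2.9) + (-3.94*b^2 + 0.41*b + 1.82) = -1.07*b^2 + 1.72*b - 1.08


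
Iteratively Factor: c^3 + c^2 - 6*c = (c)*(c^2 + c - 6) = c*(c + 3)*(c - 2)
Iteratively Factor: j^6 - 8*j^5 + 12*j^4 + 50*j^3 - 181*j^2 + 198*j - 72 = (j - 3)*(j^5 - 5*j^4 - 3*j^3 + 41*j^2 - 58*j + 24) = (j - 3)*(j + 3)*(j^4 - 8*j^3 + 21*j^2 - 22*j + 8) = (j - 3)*(j - 1)*(j + 3)*(j^3 - 7*j^2 + 14*j - 8) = (j - 3)*(j - 1)^2*(j + 3)*(j^2 - 6*j + 8) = (j - 4)*(j - 3)*(j - 1)^2*(j + 3)*(j - 2)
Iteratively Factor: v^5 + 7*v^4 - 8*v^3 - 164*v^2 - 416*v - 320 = (v + 4)*(v^4 + 3*v^3 - 20*v^2 - 84*v - 80) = (v + 2)*(v + 4)*(v^3 + v^2 - 22*v - 40) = (v + 2)*(v + 4)^2*(v^2 - 3*v - 10) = (v + 2)^2*(v + 4)^2*(v - 5)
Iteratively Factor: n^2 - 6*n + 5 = (n - 1)*(n - 5)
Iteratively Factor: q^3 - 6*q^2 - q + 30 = (q - 5)*(q^2 - q - 6) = (q - 5)*(q - 3)*(q + 2)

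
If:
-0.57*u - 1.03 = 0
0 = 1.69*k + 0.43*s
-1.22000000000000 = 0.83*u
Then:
No Solution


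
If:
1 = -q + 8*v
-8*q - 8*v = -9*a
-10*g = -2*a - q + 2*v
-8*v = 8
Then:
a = -80/9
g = -223/90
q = -9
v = -1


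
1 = 1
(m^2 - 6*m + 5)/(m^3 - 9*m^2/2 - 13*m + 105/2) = 2*(m - 1)/(2*m^2 + m - 21)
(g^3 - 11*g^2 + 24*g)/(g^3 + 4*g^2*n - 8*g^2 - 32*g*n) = (g - 3)/(g + 4*n)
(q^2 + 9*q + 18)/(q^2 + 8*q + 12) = (q + 3)/(q + 2)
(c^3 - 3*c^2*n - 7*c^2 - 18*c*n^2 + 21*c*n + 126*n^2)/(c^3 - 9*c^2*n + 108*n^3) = (c - 7)/(c - 6*n)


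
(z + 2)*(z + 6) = z^2 + 8*z + 12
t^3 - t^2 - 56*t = t*(t - 8)*(t + 7)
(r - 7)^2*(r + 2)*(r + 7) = r^4 - 5*r^3 - 63*r^2 + 245*r + 686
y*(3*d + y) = 3*d*y + y^2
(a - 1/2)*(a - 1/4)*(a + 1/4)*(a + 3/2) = a^4 + a^3 - 13*a^2/16 - a/16 + 3/64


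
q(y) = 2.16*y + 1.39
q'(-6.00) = 2.16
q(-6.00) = -11.57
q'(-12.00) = 2.16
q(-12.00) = -24.53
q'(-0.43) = 2.16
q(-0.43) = 0.46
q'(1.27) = 2.16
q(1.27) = 4.13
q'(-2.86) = 2.16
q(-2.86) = -4.79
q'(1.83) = 2.16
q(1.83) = 5.34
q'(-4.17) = 2.16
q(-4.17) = -7.62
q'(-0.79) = 2.16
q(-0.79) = -0.32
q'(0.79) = 2.16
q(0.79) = 3.10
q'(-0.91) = 2.16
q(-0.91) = -0.58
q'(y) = 2.16000000000000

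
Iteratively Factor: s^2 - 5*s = (s - 5)*(s)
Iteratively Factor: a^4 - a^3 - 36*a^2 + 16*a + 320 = (a - 4)*(a^3 + 3*a^2 - 24*a - 80) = (a - 5)*(a - 4)*(a^2 + 8*a + 16) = (a - 5)*(a - 4)*(a + 4)*(a + 4)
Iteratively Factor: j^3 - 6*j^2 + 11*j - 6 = (j - 1)*(j^2 - 5*j + 6) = (j - 2)*(j - 1)*(j - 3)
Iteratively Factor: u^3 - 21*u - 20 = (u + 1)*(u^2 - u - 20) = (u + 1)*(u + 4)*(u - 5)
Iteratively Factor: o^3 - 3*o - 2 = (o - 2)*(o^2 + 2*o + 1) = (o - 2)*(o + 1)*(o + 1)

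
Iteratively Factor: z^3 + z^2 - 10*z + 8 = (z - 2)*(z^2 + 3*z - 4) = (z - 2)*(z - 1)*(z + 4)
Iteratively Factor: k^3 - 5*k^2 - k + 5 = (k - 5)*(k^2 - 1) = (k - 5)*(k + 1)*(k - 1)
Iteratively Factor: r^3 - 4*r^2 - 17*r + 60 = (r + 4)*(r^2 - 8*r + 15) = (r - 3)*(r + 4)*(r - 5)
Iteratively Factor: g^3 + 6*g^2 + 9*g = (g)*(g^2 + 6*g + 9) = g*(g + 3)*(g + 3)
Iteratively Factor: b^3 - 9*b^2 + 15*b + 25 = (b - 5)*(b^2 - 4*b - 5) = (b - 5)^2*(b + 1)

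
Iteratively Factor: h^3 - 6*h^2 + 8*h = (h - 4)*(h^2 - 2*h) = (h - 4)*(h - 2)*(h)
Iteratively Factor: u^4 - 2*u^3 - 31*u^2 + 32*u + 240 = (u - 4)*(u^3 + 2*u^2 - 23*u - 60) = (u - 4)*(u + 3)*(u^2 - u - 20) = (u - 5)*(u - 4)*(u + 3)*(u + 4)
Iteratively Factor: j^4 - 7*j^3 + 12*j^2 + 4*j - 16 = (j + 1)*(j^3 - 8*j^2 + 20*j - 16) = (j - 2)*(j + 1)*(j^2 - 6*j + 8) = (j - 4)*(j - 2)*(j + 1)*(j - 2)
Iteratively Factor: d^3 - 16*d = (d)*(d^2 - 16) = d*(d - 4)*(d + 4)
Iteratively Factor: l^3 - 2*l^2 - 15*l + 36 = (l - 3)*(l^2 + l - 12) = (l - 3)*(l + 4)*(l - 3)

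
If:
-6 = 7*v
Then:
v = -6/7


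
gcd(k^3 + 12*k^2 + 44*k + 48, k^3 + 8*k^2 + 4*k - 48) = k^2 + 10*k + 24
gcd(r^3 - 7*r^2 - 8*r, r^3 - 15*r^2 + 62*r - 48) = r - 8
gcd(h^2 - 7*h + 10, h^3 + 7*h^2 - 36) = h - 2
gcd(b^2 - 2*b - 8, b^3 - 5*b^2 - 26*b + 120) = b - 4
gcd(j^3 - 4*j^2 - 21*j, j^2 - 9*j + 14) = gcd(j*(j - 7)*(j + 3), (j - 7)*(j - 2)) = j - 7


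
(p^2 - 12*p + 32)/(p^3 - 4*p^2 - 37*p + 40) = (p - 4)/(p^2 + 4*p - 5)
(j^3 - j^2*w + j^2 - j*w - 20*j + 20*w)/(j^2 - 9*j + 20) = (j^2 - j*w + 5*j - 5*w)/(j - 5)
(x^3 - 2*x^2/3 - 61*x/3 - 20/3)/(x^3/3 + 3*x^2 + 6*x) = (3*x^3 - 2*x^2 - 61*x - 20)/(x*(x^2 + 9*x + 18))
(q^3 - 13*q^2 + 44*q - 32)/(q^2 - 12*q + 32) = q - 1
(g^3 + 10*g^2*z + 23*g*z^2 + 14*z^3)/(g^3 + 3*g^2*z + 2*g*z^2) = (g + 7*z)/g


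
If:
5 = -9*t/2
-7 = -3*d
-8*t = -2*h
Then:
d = 7/3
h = -40/9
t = -10/9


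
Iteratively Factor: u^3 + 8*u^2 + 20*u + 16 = (u + 2)*(u^2 + 6*u + 8) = (u + 2)*(u + 4)*(u + 2)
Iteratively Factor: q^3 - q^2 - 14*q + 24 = (q + 4)*(q^2 - 5*q + 6) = (q - 3)*(q + 4)*(q - 2)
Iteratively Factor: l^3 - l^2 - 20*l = (l - 5)*(l^2 + 4*l) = l*(l - 5)*(l + 4)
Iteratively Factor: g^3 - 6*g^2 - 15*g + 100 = (g + 4)*(g^2 - 10*g + 25) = (g - 5)*(g + 4)*(g - 5)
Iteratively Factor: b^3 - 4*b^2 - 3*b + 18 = (b + 2)*(b^2 - 6*b + 9) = (b - 3)*(b + 2)*(b - 3)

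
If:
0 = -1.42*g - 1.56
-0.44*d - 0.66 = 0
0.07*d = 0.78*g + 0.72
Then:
No Solution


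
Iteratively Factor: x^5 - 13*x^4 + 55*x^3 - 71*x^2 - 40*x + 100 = (x - 2)*(x^4 - 11*x^3 + 33*x^2 - 5*x - 50) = (x - 5)*(x - 2)*(x^3 - 6*x^2 + 3*x + 10) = (x - 5)*(x - 2)^2*(x^2 - 4*x - 5) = (x - 5)*(x - 2)^2*(x + 1)*(x - 5)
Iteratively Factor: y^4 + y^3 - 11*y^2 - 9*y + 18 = (y + 2)*(y^3 - y^2 - 9*y + 9) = (y + 2)*(y + 3)*(y^2 - 4*y + 3) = (y - 1)*(y + 2)*(y + 3)*(y - 3)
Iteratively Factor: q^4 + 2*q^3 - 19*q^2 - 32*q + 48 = (q - 1)*(q^3 + 3*q^2 - 16*q - 48) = (q - 1)*(q + 3)*(q^2 - 16) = (q - 1)*(q + 3)*(q + 4)*(q - 4)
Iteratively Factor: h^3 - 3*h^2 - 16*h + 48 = (h - 3)*(h^2 - 16) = (h - 3)*(h + 4)*(h - 4)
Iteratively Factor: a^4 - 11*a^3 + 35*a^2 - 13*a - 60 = (a - 5)*(a^3 - 6*a^2 + 5*a + 12) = (a - 5)*(a - 3)*(a^2 - 3*a - 4) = (a - 5)*(a - 4)*(a - 3)*(a + 1)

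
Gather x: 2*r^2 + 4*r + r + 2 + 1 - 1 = 2*r^2 + 5*r + 2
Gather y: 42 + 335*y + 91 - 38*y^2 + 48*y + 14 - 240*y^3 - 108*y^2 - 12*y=-240*y^3 - 146*y^2 + 371*y + 147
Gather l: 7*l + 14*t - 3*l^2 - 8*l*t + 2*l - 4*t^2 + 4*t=-3*l^2 + l*(9 - 8*t) - 4*t^2 + 18*t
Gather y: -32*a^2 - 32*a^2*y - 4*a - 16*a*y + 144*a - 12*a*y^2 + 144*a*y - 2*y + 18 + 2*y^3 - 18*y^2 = -32*a^2 + 140*a + 2*y^3 + y^2*(-12*a - 18) + y*(-32*a^2 + 128*a - 2) + 18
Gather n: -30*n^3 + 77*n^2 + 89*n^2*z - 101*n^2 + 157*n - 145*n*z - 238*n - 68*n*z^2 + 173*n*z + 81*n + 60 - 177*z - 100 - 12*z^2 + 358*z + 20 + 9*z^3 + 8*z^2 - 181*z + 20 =-30*n^3 + n^2*(89*z - 24) + n*(-68*z^2 + 28*z) + 9*z^3 - 4*z^2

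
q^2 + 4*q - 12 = (q - 2)*(q + 6)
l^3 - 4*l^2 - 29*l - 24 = (l - 8)*(l + 1)*(l + 3)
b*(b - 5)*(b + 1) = b^3 - 4*b^2 - 5*b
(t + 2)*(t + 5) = t^2 + 7*t + 10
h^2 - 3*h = h*(h - 3)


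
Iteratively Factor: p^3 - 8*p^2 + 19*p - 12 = (p - 1)*(p^2 - 7*p + 12) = (p - 3)*(p - 1)*(p - 4)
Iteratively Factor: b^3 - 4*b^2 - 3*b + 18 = (b + 2)*(b^2 - 6*b + 9) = (b - 3)*(b + 2)*(b - 3)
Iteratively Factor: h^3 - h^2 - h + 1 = (h - 1)*(h^2 - 1) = (h - 1)*(h + 1)*(h - 1)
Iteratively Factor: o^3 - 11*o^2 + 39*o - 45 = (o - 3)*(o^2 - 8*o + 15) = (o - 3)^2*(o - 5)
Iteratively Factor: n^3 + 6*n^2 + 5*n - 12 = (n + 4)*(n^2 + 2*n - 3) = (n - 1)*(n + 4)*(n + 3)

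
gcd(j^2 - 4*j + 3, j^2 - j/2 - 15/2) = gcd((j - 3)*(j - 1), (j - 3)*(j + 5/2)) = j - 3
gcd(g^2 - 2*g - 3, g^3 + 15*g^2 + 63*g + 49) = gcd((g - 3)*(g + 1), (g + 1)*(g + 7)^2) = g + 1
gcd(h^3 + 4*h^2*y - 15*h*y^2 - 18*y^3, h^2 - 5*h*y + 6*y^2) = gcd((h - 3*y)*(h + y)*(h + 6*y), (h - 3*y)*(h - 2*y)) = -h + 3*y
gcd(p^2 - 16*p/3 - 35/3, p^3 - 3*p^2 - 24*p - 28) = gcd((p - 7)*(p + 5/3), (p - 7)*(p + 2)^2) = p - 7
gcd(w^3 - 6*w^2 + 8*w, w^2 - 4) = w - 2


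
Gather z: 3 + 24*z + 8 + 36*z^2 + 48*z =36*z^2 + 72*z + 11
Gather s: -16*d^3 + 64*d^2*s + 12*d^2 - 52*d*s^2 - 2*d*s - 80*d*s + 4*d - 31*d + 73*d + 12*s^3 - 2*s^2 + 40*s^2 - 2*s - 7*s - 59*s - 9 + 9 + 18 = -16*d^3 + 12*d^2 + 46*d + 12*s^3 + s^2*(38 - 52*d) + s*(64*d^2 - 82*d - 68) + 18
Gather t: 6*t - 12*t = -6*t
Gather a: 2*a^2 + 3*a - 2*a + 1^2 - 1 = 2*a^2 + a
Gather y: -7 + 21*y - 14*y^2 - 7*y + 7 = -14*y^2 + 14*y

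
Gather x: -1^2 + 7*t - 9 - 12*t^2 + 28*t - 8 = -12*t^2 + 35*t - 18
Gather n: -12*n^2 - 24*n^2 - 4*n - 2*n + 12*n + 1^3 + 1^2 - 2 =-36*n^2 + 6*n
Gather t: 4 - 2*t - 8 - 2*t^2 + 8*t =-2*t^2 + 6*t - 4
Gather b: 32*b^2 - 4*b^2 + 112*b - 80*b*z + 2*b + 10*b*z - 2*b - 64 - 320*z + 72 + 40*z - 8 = 28*b^2 + b*(112 - 70*z) - 280*z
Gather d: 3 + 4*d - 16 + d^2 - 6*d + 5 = d^2 - 2*d - 8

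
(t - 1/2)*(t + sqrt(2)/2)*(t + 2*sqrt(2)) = t^3 - t^2/2 + 5*sqrt(2)*t^2/2 - 5*sqrt(2)*t/4 + 2*t - 1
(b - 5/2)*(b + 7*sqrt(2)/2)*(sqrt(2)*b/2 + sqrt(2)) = sqrt(2)*b^3/2 - sqrt(2)*b^2/4 + 7*b^2/2 - 5*sqrt(2)*b/2 - 7*b/4 - 35/2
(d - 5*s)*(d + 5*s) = d^2 - 25*s^2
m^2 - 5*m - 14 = (m - 7)*(m + 2)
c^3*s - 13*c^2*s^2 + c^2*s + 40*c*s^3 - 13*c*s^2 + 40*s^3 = (c - 8*s)*(c - 5*s)*(c*s + s)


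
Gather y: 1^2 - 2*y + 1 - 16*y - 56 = -18*y - 54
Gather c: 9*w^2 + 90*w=9*w^2 + 90*w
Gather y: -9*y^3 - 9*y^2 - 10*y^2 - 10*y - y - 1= -9*y^3 - 19*y^2 - 11*y - 1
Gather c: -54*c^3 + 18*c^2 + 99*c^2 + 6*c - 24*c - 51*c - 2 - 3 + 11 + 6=-54*c^3 + 117*c^2 - 69*c + 12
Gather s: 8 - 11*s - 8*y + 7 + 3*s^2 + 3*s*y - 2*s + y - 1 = 3*s^2 + s*(3*y - 13) - 7*y + 14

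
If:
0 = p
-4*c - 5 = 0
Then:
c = -5/4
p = 0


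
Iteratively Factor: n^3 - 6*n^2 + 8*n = (n - 2)*(n^2 - 4*n) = n*(n - 2)*(n - 4)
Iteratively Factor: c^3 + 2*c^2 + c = (c + 1)*(c^2 + c) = (c + 1)^2*(c)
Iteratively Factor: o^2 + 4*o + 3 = (o + 3)*(o + 1)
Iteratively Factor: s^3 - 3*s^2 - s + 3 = (s - 3)*(s^2 - 1) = (s - 3)*(s - 1)*(s + 1)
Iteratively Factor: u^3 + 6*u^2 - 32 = (u + 4)*(u^2 + 2*u - 8) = (u + 4)^2*(u - 2)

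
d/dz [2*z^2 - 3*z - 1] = 4*z - 3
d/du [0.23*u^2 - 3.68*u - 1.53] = 0.46*u - 3.68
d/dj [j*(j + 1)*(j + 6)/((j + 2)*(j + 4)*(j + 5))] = 4*(j^4 + 16*j^3 + 80*j^2 + 140*j + 60)/(j^6 + 22*j^5 + 197*j^4 + 916*j^3 + 2324*j^2 + 3040*j + 1600)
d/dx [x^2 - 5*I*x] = 2*x - 5*I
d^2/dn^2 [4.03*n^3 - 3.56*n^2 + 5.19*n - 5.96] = 24.18*n - 7.12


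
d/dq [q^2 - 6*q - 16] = 2*q - 6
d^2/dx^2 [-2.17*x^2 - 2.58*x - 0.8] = -4.34000000000000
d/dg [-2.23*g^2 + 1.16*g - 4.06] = 1.16 - 4.46*g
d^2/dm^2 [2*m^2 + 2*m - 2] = 4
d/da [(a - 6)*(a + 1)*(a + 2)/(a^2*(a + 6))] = (9*a^3 + 32*a^2 + 132*a + 144)/(a^3*(a^2 + 12*a + 36))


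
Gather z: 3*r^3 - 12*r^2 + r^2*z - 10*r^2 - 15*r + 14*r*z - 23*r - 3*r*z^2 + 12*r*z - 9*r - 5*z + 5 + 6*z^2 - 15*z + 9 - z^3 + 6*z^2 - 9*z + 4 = 3*r^3 - 22*r^2 - 47*r - z^3 + z^2*(12 - 3*r) + z*(r^2 + 26*r - 29) + 18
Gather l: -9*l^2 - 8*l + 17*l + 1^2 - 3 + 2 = -9*l^2 + 9*l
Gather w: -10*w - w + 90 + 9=99 - 11*w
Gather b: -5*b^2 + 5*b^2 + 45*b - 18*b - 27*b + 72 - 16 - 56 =0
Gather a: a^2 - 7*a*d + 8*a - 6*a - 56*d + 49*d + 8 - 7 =a^2 + a*(2 - 7*d) - 7*d + 1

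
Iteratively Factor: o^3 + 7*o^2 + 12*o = (o + 3)*(o^2 + 4*o) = o*(o + 3)*(o + 4)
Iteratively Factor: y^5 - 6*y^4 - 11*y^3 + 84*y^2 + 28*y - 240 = (y - 4)*(y^4 - 2*y^3 - 19*y^2 + 8*y + 60) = (y - 5)*(y - 4)*(y^3 + 3*y^2 - 4*y - 12) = (y - 5)*(y - 4)*(y - 2)*(y^2 + 5*y + 6) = (y - 5)*(y - 4)*(y - 2)*(y + 2)*(y + 3)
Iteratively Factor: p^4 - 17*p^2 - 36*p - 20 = (p + 2)*(p^3 - 2*p^2 - 13*p - 10) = (p - 5)*(p + 2)*(p^2 + 3*p + 2) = (p - 5)*(p + 1)*(p + 2)*(p + 2)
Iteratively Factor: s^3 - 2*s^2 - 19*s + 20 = (s - 5)*(s^2 + 3*s - 4) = (s - 5)*(s - 1)*(s + 4)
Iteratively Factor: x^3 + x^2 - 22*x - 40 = (x - 5)*(x^2 + 6*x + 8) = (x - 5)*(x + 2)*(x + 4)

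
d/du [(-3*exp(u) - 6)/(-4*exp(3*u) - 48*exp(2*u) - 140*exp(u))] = 3*(-exp(3*u) - 9*exp(2*u) - 24*exp(u) - 35)*exp(-u)/(2*(exp(4*u) + 24*exp(3*u) + 214*exp(2*u) + 840*exp(u) + 1225))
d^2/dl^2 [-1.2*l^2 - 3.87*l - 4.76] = -2.40000000000000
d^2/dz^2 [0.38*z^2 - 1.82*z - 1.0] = 0.760000000000000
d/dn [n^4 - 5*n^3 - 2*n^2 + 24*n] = 4*n^3 - 15*n^2 - 4*n + 24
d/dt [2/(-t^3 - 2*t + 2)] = 2*(3*t^2 + 2)/(t^3 + 2*t - 2)^2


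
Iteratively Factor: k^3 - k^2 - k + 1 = (k - 1)*(k^2 - 1) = (k - 1)*(k + 1)*(k - 1)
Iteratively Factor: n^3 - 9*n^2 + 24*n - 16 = (n - 1)*(n^2 - 8*n + 16) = (n - 4)*(n - 1)*(n - 4)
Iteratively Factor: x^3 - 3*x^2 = (x - 3)*(x^2) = x*(x - 3)*(x)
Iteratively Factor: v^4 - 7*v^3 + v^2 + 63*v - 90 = (v - 2)*(v^3 - 5*v^2 - 9*v + 45) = (v - 5)*(v - 2)*(v^2 - 9) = (v - 5)*(v - 3)*(v - 2)*(v + 3)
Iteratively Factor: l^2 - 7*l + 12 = (l - 4)*(l - 3)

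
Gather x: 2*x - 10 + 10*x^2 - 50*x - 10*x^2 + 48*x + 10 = 0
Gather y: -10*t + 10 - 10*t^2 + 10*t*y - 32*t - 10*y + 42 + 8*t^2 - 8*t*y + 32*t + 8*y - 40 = -2*t^2 - 10*t + y*(2*t - 2) + 12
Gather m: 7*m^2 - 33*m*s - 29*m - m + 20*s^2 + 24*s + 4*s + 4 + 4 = 7*m^2 + m*(-33*s - 30) + 20*s^2 + 28*s + 8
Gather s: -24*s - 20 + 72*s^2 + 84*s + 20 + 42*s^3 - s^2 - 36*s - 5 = 42*s^3 + 71*s^2 + 24*s - 5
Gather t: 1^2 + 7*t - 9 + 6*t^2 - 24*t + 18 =6*t^2 - 17*t + 10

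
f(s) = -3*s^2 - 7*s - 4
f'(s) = -6*s - 7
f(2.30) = -35.97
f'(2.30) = -20.80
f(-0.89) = -0.15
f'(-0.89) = -1.66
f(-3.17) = -11.96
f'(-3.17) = 12.02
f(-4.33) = -29.94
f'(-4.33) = 18.98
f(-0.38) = -1.77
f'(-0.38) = -4.72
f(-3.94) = -22.99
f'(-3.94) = 16.64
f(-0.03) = -3.79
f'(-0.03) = -6.82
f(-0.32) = -2.07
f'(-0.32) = -5.08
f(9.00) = -310.00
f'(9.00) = -61.00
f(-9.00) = -184.00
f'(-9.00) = 47.00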